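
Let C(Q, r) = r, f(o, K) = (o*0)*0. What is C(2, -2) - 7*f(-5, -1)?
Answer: -2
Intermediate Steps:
f(o, K) = 0 (f(o, K) = 0*0 = 0)
C(2, -2) - 7*f(-5, -1) = -2 - 7*0 = -2 + 0 = -2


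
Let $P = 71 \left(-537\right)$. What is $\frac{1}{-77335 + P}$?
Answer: $- \frac{1}{115462} \approx -8.6609 \cdot 10^{-6}$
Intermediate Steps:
$P = -38127$
$\frac{1}{-77335 + P} = \frac{1}{-77335 - 38127} = \frac{1}{-115462} = - \frac{1}{115462}$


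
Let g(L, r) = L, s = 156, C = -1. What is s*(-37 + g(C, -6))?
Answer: -5928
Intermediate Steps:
s*(-37 + g(C, -6)) = 156*(-37 - 1) = 156*(-38) = -5928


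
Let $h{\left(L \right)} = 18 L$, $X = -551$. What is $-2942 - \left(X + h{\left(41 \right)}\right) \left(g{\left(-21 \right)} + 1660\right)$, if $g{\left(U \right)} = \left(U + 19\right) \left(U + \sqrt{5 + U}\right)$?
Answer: $-321216 + 1496 i \approx -3.2122 \cdot 10^{5} + 1496.0 i$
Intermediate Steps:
$g{\left(U \right)} = \left(19 + U\right) \left(U + \sqrt{5 + U}\right)$
$-2942 - \left(X + h{\left(41 \right)}\right) \left(g{\left(-21 \right)} + 1660\right) = -2942 - \left(-551 + 18 \cdot 41\right) \left(\left(\left(-21\right)^{2} + 19 \left(-21\right) + 19 \sqrt{5 - 21} - 21 \sqrt{5 - 21}\right) + 1660\right) = -2942 - \left(-551 + 738\right) \left(\left(441 - 399 + 19 \sqrt{-16} - 21 \sqrt{-16}\right) + 1660\right) = -2942 - 187 \left(\left(441 - 399 + 19 \cdot 4 i - 21 \cdot 4 i\right) + 1660\right) = -2942 - 187 \left(\left(441 - 399 + 76 i - 84 i\right) + 1660\right) = -2942 - 187 \left(\left(42 - 8 i\right) + 1660\right) = -2942 - 187 \left(1702 - 8 i\right) = -2942 - \left(318274 - 1496 i\right) = -321216 + 1496 i$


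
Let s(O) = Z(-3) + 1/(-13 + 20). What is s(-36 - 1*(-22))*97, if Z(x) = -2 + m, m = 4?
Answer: 1455/7 ≈ 207.86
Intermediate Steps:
Z(x) = 2 (Z(x) = -2 + 4 = 2)
s(O) = 15/7 (s(O) = 2 + 1/(-13 + 20) = 2 + 1/7 = 2 + ⅐ = 15/7)
s(-36 - 1*(-22))*97 = (15/7)*97 = 1455/7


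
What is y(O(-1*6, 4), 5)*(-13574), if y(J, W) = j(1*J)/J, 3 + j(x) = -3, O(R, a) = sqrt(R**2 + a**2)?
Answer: 40722*sqrt(13)/13 ≈ 11294.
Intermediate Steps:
j(x) = -6 (j(x) = -3 - 3 = -6)
y(J, W) = -6/J
y(O(-1*6, 4), 5)*(-13574) = -6/sqrt((-1*6)**2 + 4**2)*(-13574) = -6/sqrt((-6)**2 + 16)*(-13574) = -6/sqrt(36 + 16)*(-13574) = -6*sqrt(13)/26*(-13574) = -3*sqrt(13)/13*(-13574) = 40722*sqrt(13)/13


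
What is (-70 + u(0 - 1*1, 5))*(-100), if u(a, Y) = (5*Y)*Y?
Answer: -5500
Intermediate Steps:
u(a, Y) = 5*Y²
(-70 + u(0 - 1*1, 5))*(-100) = (-70 + 5*5²)*(-100) = (-70 + 5*25)*(-100) = (-70 + 125)*(-100) = 55*(-100) = -5500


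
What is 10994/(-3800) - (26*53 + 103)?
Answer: -2819397/1900 ≈ -1483.9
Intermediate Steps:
10994/(-3800) - (26*53 + 103) = 10994*(-1/3800) - (1378 + 103) = -5497/1900 - 1*1481 = -5497/1900 - 1481 = -2819397/1900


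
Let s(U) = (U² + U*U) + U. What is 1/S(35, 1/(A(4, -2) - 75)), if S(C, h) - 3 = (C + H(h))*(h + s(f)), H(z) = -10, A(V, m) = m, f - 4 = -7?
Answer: 77/29081 ≈ 0.0026478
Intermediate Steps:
f = -3 (f = 4 - 7 = -3)
s(U) = U + 2*U² (s(U) = (U² + U²) + U = 2*U² + U = U + 2*U²)
S(C, h) = 3 + (-10 + C)*(15 + h) (S(C, h) = 3 + (C - 10)*(h - 3*(1 + 2*(-3))) = 3 + (-10 + C)*(h - 3*(1 - 6)) = 3 + (-10 + C)*(h - 3*(-5)) = 3 + (-10 + C)*(h + 15) = 3 + (-10 + C)*(15 + h))
1/S(35, 1/(A(4, -2) - 75)) = 1/(-147 - 10/(-2 - 75) + 15*35 + 35/(-2 - 75)) = 1/(-147 - 10/(-77) + 525 + 35/(-77)) = 1/(-147 - 10*(-1/77) + 525 + 35*(-1/77)) = 1/(-147 + 10/77 + 525 - 5/11) = 1/(29081/77) = 77/29081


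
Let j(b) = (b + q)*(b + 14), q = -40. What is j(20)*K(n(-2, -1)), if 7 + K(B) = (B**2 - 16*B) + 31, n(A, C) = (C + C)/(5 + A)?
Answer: -214880/9 ≈ -23876.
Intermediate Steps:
n(A, C) = 2*C/(5 + A) (n(A, C) = (2*C)/(5 + A) = 2*C/(5 + A))
K(B) = 24 + B**2 - 16*B (K(B) = -7 + ((B**2 - 16*B) + 31) = -7 + (31 + B**2 - 16*B) = 24 + B**2 - 16*B)
j(b) = (-40 + b)*(14 + b) (j(b) = (b - 40)*(b + 14) = (-40 + b)*(14 + b))
j(20)*K(n(-2, -1)) = (-560 + 20**2 - 26*20)*(24 + (2*(-1)/(5 - 2))**2 - 32*(-1)/(5 - 2)) = (-560 + 400 - 520)*(24 + (2*(-1)/3)**2 - 32*(-1)/3) = -680*(24 + (2*(-1)*(1/3))**2 - 32*(-1)/3) = -680*(24 + (-2/3)**2 - 16*(-2/3)) = -680*(24 + 4/9 + 32/3) = -680*316/9 = -214880/9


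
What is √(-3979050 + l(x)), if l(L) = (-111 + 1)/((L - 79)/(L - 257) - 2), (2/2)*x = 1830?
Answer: 2*I*√8603432666/93 ≈ 1994.7*I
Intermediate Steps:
x = 1830
l(L) = -110/(-2 + (-79 + L)/(-257 + L)) (l(L) = -110/((-79 + L)/(-257 + L) - 2) = -110/(-2 + (-79 + L)/(-257 + L)))
√(-3979050 + l(x)) = √(-3979050 + 110*(-257 + 1830)/(-435 + 1830)) = √(-3979050 + 110*1573/1395) = √(-3979050 + 110*(1/1395)*1573) = √(-3979050 + 34606/279) = √(-1110120344/279) = 2*I*√8603432666/93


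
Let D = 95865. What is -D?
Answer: -95865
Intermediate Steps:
-D = -1*95865 = -95865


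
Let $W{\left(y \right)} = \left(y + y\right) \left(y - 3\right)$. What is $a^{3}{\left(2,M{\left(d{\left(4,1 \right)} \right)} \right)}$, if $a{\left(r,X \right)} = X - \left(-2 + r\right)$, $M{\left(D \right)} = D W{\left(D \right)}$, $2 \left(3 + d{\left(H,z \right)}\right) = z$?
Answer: $- \frac{20796875}{64} \approx -3.2495 \cdot 10^{5}$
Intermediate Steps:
$W{\left(y \right)} = 2 y \left(-3 + y\right)$
$d{\left(H,z \right)} = -3 + \frac{z}{2}$
$M{\left(D \right)} = 2 D^{2} \left(-3 + D\right)$ ($M{\left(D \right)} = D 2 D \left(-3 + D\right) = 2 D^{2} \left(-3 + D\right)$)
$a{\left(r,X \right)} = 2 + X - r$
$a^{3}{\left(2,M{\left(d{\left(4,1 \right)} \right)} \right)} = \left(2 + 2 \left(-3 + \frac{1}{2} \cdot 1\right)^{2} \left(-3 + \left(-3 + \frac{1}{2} \cdot 1\right)\right) - 2\right)^{3} = \left(2 + 2 \left(-3 + \frac{1}{2}\right)^{2} \left(-3 + \left(-3 + \frac{1}{2}\right)\right) - 2\right)^{3} = \left(2 + 2 \left(- \frac{5}{2}\right)^{2} \left(-3 - \frac{5}{2}\right) - 2\right)^{3} = \left(2 + 2 \cdot \frac{25}{4} \left(- \frac{11}{2}\right) - 2\right)^{3} = \left(2 - \frac{275}{4} - 2\right)^{3} = \left(- \frac{275}{4}\right)^{3} = - \frac{20796875}{64}$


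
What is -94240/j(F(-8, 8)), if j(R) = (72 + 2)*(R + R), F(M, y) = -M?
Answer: -2945/37 ≈ -79.595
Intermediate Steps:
j(R) = 148*R (j(R) = 74*(2*R) = 148*R)
-94240/j(F(-8, 8)) = -94240/(148*(-1*(-8))) = -94240/(148*8) = -94240/1184 = -94240*1/1184 = -2945/37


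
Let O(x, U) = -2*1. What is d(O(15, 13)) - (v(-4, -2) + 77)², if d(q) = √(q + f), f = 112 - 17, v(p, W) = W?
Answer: -5625 + √93 ≈ -5615.4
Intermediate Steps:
O(x, U) = -2
f = 95
d(q) = √(95 + q) (d(q) = √(q + 95) = √(95 + q))
d(O(15, 13)) - (v(-4, -2) + 77)² = √(95 - 2) - (-2 + 77)² = √93 - 1*75² = √93 - 1*5625 = √93 - 5625 = -5625 + √93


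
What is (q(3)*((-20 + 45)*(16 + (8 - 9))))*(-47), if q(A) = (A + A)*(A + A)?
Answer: -634500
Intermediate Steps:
q(A) = 4*A² (q(A) = (2*A)*(2*A) = 4*A²)
(q(3)*((-20 + 45)*(16 + (8 - 9))))*(-47) = ((4*3²)*((-20 + 45)*(16 + (8 - 9))))*(-47) = ((4*9)*(25*(16 - 1)))*(-47) = (36*(25*15))*(-47) = (36*375)*(-47) = 13500*(-47) = -634500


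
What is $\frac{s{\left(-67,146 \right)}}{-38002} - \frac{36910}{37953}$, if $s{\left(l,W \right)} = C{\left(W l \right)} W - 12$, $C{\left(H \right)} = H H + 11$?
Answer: $- \frac{265109619256607}{721144953} \approx -3.6762 \cdot 10^{5}$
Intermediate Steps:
$C{\left(H \right)} = 11 + H^{2}$ ($C{\left(H \right)} = H^{2} + 11 = 11 + H^{2}$)
$s{\left(l,W \right)} = -12 + W \left(11 + W^{2} l^{2}\right)$ ($s{\left(l,W \right)} = \left(11 + \left(W l\right)^{2}\right) W - 12 = \left(11 + W^{2} l^{2}\right) W - 12 = W \left(11 + W^{2} l^{2}\right) - 12 = -12 + W \left(11 + W^{2} l^{2}\right)$)
$\frac{s{\left(-67,146 \right)}}{-38002} - \frac{36910}{37953} = \frac{-12 + 146 \left(11 + 146^{2} \left(-67\right)^{2}\right)}{-38002} - \frac{36910}{37953} = \left(-12 + 146 \left(11 + 21316 \cdot 4489\right)\right) \left(- \frac{1}{38002}\right) - \frac{36910}{37953} = \left(-12 + 146 \left(11 + 95687524\right)\right) \left(- \frac{1}{38002}\right) - \frac{36910}{37953} = \left(-12 + 146 \cdot 95687535\right) \left(- \frac{1}{38002}\right) - \frac{36910}{37953} = \left(-12 + 13970380110\right) \left(- \frac{1}{38002}\right) - \frac{36910}{37953} = 13970380098 \left(- \frac{1}{38002}\right) - \frac{36910}{37953} = - \frac{6985190049}{19001} - \frac{36910}{37953} = - \frac{265109619256607}{721144953}$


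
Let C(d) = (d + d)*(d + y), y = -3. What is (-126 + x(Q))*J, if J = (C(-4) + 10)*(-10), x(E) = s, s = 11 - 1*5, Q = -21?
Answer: 79200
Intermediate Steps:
C(d) = 2*d*(-3 + d) (C(d) = (d + d)*(d - 3) = (2*d)*(-3 + d) = 2*d*(-3 + d))
s = 6 (s = 11 - 5 = 6)
x(E) = 6
J = -660 (J = (2*(-4)*(-3 - 4) + 10)*(-10) = (2*(-4)*(-7) + 10)*(-10) = (56 + 10)*(-10) = 66*(-10) = -660)
(-126 + x(Q))*J = (-126 + 6)*(-660) = -120*(-660) = 79200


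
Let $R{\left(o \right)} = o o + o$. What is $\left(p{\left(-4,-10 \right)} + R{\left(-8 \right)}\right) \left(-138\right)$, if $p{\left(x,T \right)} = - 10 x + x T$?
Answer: $-18768$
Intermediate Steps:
$R{\left(o \right)} = o + o^{2}$ ($R{\left(o \right)} = o^{2} + o = o + o^{2}$)
$p{\left(x,T \right)} = - 10 x + T x$
$\left(p{\left(-4,-10 \right)} + R{\left(-8 \right)}\right) \left(-138\right) = \left(- 4 \left(-10 - 10\right) - 8 \left(1 - 8\right)\right) \left(-138\right) = \left(\left(-4\right) \left(-20\right) - -56\right) \left(-138\right) = \left(80 + 56\right) \left(-138\right) = 136 \left(-138\right) = -18768$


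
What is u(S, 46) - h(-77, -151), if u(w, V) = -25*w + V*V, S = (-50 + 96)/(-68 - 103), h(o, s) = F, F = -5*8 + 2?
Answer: 369484/171 ≈ 2160.7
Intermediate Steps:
F = -38 (F = -40 + 2 = -38)
h(o, s) = -38
S = -46/171 (S = 46/(-171) = 46*(-1/171) = -46/171 ≈ -0.26901)
u(w, V) = V² - 25*w (u(w, V) = -25*w + V² = V² - 25*w)
u(S, 46) - h(-77, -151) = (46² - 25*(-46/171)) - 1*(-38) = (2116 + 1150/171) + 38 = 362986/171 + 38 = 369484/171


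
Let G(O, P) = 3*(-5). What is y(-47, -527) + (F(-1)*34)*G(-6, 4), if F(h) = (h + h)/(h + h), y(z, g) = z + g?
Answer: -1084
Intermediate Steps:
y(z, g) = g + z
G(O, P) = -15
F(h) = 1 (F(h) = (2*h)/((2*h)) = (2*h)*(1/(2*h)) = 1)
y(-47, -527) + (F(-1)*34)*G(-6, 4) = (-527 - 47) + (1*34)*(-15) = -574 + 34*(-15) = -574 - 510 = -1084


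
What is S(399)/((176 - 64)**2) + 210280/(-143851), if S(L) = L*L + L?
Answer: 181436315/16111312 ≈ 11.261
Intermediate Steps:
S(L) = L + L**2 (S(L) = L**2 + L = L + L**2)
S(399)/((176 - 64)**2) + 210280/(-143851) = (399*(1 + 399))/((176 - 64)**2) + 210280/(-143851) = (399*400)/(112**2) + 210280*(-1/143851) = 159600/12544 - 210280/143851 = 159600*(1/12544) - 210280/143851 = 1425/112 - 210280/143851 = 181436315/16111312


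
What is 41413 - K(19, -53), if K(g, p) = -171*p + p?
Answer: 32403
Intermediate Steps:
K(g, p) = -170*p
41413 - K(19, -53) = 41413 - (-170)*(-53) = 41413 - 1*9010 = 41413 - 9010 = 32403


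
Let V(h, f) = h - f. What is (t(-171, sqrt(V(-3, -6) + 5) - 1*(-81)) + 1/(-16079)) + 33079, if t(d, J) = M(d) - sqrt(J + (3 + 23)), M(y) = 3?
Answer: 531925477/16079 - sqrt(107 + 2*sqrt(2)) ≈ 33072.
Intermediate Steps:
t(d, J) = 3 - sqrt(26 + J) (t(d, J) = 3 - sqrt(J + (3 + 23)) = 3 - sqrt(J + 26) = 3 - sqrt(26 + J))
(t(-171, sqrt(V(-3, -6) + 5) - 1*(-81)) + 1/(-16079)) + 33079 = ((3 - sqrt(26 + (sqrt((-3 - 1*(-6)) + 5) - 1*(-81)))) + 1/(-16079)) + 33079 = ((3 - sqrt(26 + (sqrt((-3 + 6) + 5) + 81))) - 1/16079) + 33079 = ((3 - sqrt(26 + (sqrt(3 + 5) + 81))) - 1/16079) + 33079 = ((3 - sqrt(26 + (sqrt(8) + 81))) - 1/16079) + 33079 = ((3 - sqrt(26 + (2*sqrt(2) + 81))) - 1/16079) + 33079 = ((3 - sqrt(26 + (81 + 2*sqrt(2)))) - 1/16079) + 33079 = ((3 - sqrt(107 + 2*sqrt(2))) - 1/16079) + 33079 = (48236/16079 - sqrt(107 + 2*sqrt(2))) + 33079 = 531925477/16079 - sqrt(107 + 2*sqrt(2))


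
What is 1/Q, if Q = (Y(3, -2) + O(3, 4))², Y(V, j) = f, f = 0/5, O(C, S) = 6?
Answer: 1/36 ≈ 0.027778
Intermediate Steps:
f = 0 (f = 0*(⅕) = 0)
Y(V, j) = 0
Q = 36 (Q = (0 + 6)² = 6² = 36)
1/Q = 1/36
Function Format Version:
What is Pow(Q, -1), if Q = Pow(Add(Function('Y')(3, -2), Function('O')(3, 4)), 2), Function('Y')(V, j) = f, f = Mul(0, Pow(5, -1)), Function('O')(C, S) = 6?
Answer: Rational(1, 36) ≈ 0.027778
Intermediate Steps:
f = 0 (f = Mul(0, Rational(1, 5)) = 0)
Function('Y')(V, j) = 0
Q = 36 (Q = Pow(Add(0, 6), 2) = Pow(6, 2) = 36)
Pow(Q, -1) = Pow(36, -1) = Rational(1, 36)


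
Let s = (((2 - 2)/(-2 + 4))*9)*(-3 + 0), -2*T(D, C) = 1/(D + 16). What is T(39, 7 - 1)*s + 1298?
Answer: 1298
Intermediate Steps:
T(D, C) = -1/(2*(16 + D)) (T(D, C) = -1/(2*(D + 16)) = -1/(2*(16 + D)))
s = 0 (s = ((0/2)*9)*(-3) = ((0*(½))*9)*(-3) = (0*9)*(-3) = 0*(-3) = 0)
T(39, 7 - 1)*s + 1298 = -1/(32 + 2*39)*0 + 1298 = -1/(32 + 78)*0 + 1298 = -1/110*0 + 1298 = 0 + 1298 = 1298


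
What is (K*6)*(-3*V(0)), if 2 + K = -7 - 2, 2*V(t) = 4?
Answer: 396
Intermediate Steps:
V(t) = 2 (V(t) = (½)*4 = 2)
K = -11 (K = -2 + (-7 - 2) = -2 - 9 = -11)
(K*6)*(-3*V(0)) = (-11*6)*(-3*2) = -66*(-6) = 396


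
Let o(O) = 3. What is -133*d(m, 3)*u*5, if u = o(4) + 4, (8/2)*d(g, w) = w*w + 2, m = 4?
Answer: -51205/4 ≈ -12801.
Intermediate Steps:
d(g, w) = ½ + w²/4 (d(g, w) = (w*w + 2)/4 = (w² + 2)/4 = (2 + w²)/4 = ½ + w²/4)
u = 7 (u = 3 + 4 = 7)
-133*d(m, 3)*u*5 = -133*(½ + (¼)*3²)*7*5 = -133*(½ + (¼)*9)*7*5 = -133*(½ + 9/4)*7*5 = -133*(11/4)*7*5 = -10241*5/4 = -133*385/4 = -51205/4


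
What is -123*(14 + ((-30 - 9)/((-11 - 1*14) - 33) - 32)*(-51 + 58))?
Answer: 1464561/58 ≈ 25251.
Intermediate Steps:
-123*(14 + ((-30 - 9)/((-11 - 1*14) - 33) - 32)*(-51 + 58)) = -123*(14 + (-39/((-11 - 14) - 33) - 32)*7) = -123*(14 + (-39/(-25 - 33) - 32)*7) = -123*(14 + (-39/(-58) - 32)*7) = -123*(14 + (-39*(-1/58) - 32)*7) = -123*(14 + (39/58 - 32)*7) = -123*(14 - 1817/58*7) = -123*(14 - 12719/58) = -123*(-11907/58) = 1464561/58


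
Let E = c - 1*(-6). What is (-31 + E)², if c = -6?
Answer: 961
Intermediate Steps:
E = 0 (E = -6 - 1*(-6) = -6 + 6 = 0)
(-31 + E)² = (-31 + 0)² = (-31)² = 961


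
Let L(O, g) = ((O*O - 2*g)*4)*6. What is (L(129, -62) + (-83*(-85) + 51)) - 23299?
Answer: 386167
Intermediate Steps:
L(O, g) = -48*g + 24*O**2 (L(O, g) = ((O**2 - 2*g)*4)*6 = (-8*g + 4*O**2)*6 = -48*g + 24*O**2)
(L(129, -62) + (-83*(-85) + 51)) - 23299 = ((-48*(-62) + 24*129**2) + (-83*(-85) + 51)) - 23299 = ((2976 + 24*16641) + (7055 + 51)) - 23299 = ((2976 + 399384) + 7106) - 23299 = (402360 + 7106) - 23299 = 409466 - 23299 = 386167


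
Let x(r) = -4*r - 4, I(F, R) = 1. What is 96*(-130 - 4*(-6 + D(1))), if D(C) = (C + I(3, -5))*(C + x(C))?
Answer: -4800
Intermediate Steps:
x(r) = -4 - 4*r
D(C) = (1 + C)*(-4 - 3*C) (D(C) = (C + 1)*(C + (-4 - 4*C)) = (1 + C)*(-4 - 3*C))
96*(-130 - 4*(-6 + D(1))) = 96*(-130 - 4*(-6 + (-4 - 7*1 - 3*1**2))) = 96*(-130 - 4*(-6 + (-4 - 7 - 3*1))) = 96*(-130 - 4*(-6 + (-4 - 7 - 3))) = 96*(-130 - 4*(-6 - 14)) = 96*(-130 - 4*(-20)) = 96*(-130 + 80) = 96*(-50) = -4800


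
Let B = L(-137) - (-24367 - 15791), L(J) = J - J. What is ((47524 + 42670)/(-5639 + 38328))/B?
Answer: 45097/656362431 ≈ 6.8708e-5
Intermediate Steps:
L(J) = 0
B = 40158 (B = 0 - (-24367 - 15791) = 0 - 1*(-40158) = 0 + 40158 = 40158)
((47524 + 42670)/(-5639 + 38328))/B = ((47524 + 42670)/(-5639 + 38328))/40158 = (90194/32689)*(1/40158) = 45097/656362431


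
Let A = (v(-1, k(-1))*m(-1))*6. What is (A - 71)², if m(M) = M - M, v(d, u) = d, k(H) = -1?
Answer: 5041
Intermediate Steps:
m(M) = 0
A = 0 (A = -1*0*6 = 0*6 = 0)
(A - 71)² = (0 - 71)² = (-71)² = 5041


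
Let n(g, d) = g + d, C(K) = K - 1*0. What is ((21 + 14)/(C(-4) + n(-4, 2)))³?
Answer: -42875/216 ≈ -198.50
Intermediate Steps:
C(K) = K (C(K) = K + 0 = K)
n(g, d) = d + g
((21 + 14)/(C(-4) + n(-4, 2)))³ = ((21 + 14)/(-4 + (2 - 4)))³ = (35/(-4 - 2))³ = (35/(-6))³ = (35*(-⅙))³ = (-35/6)³ = -42875/216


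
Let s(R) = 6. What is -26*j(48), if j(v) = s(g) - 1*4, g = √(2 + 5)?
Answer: -52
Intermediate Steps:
g = √7 ≈ 2.6458
j(v) = 2 (j(v) = 6 - 1*4 = 6 - 4 = 2)
-26*j(48) = -26*2 = -52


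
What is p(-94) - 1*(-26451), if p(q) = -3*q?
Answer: 26733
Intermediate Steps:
p(-94) - 1*(-26451) = -3*(-94) - 1*(-26451) = 282 + 26451 = 26733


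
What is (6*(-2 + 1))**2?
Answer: 36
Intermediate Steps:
(6*(-2 + 1))**2 = (6*(-1))**2 = (-6)**2 = 36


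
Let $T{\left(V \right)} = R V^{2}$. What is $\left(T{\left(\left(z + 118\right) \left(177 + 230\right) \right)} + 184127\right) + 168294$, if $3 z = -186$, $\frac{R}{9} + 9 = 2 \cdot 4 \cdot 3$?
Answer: $70129513061$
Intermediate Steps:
$R = 135$ ($R = -81 + 9 \cdot 2 \cdot 4 \cdot 3 = -81 + 9 \cdot 8 \cdot 3 = -81 + 9 \cdot 24 = -81 + 216 = 135$)
$z = -62$ ($z = \frac{1}{3} \left(-186\right) = -62$)
$T{\left(V \right)} = 135 V^{2}$
$\left(T{\left(\left(z + 118\right) \left(177 + 230\right) \right)} + 184127\right) + 168294 = \left(135 \left(\left(-62 + 118\right) \left(177 + 230\right)\right)^{2} + 184127\right) + 168294 = \left(135 \left(56 \cdot 407\right)^{2} + 184127\right) + 168294 = \left(135 \cdot 22792^{2} + 184127\right) + 168294 = \left(135 \cdot 519475264 + 184127\right) + 168294 = \left(70129160640 + 184127\right) + 168294 = 70129344767 + 168294 = 70129513061$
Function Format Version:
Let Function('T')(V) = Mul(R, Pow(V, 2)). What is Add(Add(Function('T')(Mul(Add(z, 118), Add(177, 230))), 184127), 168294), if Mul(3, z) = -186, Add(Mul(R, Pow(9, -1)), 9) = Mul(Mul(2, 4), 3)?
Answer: 70129513061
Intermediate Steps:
R = 135 (R = Add(-81, Mul(9, Mul(Mul(2, 4), 3))) = Add(-81, Mul(9, Mul(8, 3))) = Add(-81, Mul(9, 24)) = Add(-81, 216) = 135)
z = -62 (z = Mul(Rational(1, 3), -186) = -62)
Function('T')(V) = Mul(135, Pow(V, 2))
Add(Add(Function('T')(Mul(Add(z, 118), Add(177, 230))), 184127), 168294) = Add(Add(Mul(135, Pow(Mul(Add(-62, 118), Add(177, 230)), 2)), 184127), 168294) = Add(Add(Mul(135, Pow(Mul(56, 407), 2)), 184127), 168294) = Add(Add(Mul(135, Pow(22792, 2)), 184127), 168294) = Add(Add(Mul(135, 519475264), 184127), 168294) = Add(Add(70129160640, 184127), 168294) = Add(70129344767, 168294) = 70129513061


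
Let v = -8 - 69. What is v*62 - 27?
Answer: -4801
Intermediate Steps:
v = -77
v*62 - 27 = -77*62 - 27 = -4774 - 27 = -4801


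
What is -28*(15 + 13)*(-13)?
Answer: 10192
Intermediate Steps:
-28*(15 + 13)*(-13) = -28*28*(-13) = -784*(-13) = 10192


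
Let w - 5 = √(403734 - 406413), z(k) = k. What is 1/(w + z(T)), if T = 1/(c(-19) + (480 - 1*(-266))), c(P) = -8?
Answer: 2723958/1472724757 - 544644*I*√2679/1472724757 ≈ 0.0018496 - 0.019142*I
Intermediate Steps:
T = 1/738 (T = 1/(-8 + (480 - 1*(-266))) = 1/(-8 + (480 + 266)) = 1/(-8 + 746) = 1/738 ≈ 0.0013550)
w = 5 + I*√2679 (w = 5 + √(403734 - 406413) = 5 + √(-2679) = 5 + I*√2679 ≈ 5.0 + 51.759*I)
1/(w + z(T)) = 1/((5 + I*√2679) + 1/738) = 1/(3691/738 + I*√2679)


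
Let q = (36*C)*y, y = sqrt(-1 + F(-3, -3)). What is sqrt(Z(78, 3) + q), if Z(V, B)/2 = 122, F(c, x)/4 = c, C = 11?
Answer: 2*sqrt(61 + 99*I*sqrt(13)) ≈ 29.09 + 24.541*I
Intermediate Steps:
F(c, x) = 4*c
Z(V, B) = 244 (Z(V, B) = 2*122 = 244)
y = I*sqrt(13) (y = sqrt(-1 + 4*(-3)) = sqrt(-1 - 12) = sqrt(-13) = I*sqrt(13) ≈ 3.6056*I)
q = 396*I*sqrt(13) (q = (36*11)*(I*sqrt(13)) = 396*(I*sqrt(13)) = 396*I*sqrt(13) ≈ 1427.8*I)
sqrt(Z(78, 3) + q) = sqrt(244 + 396*I*sqrt(13))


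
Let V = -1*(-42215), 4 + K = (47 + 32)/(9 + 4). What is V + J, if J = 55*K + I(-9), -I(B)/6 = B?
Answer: 550982/13 ≈ 42383.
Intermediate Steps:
I(B) = -6*B
K = 27/13 (K = -4 + (47 + 32)/(9 + 4) = -4 + 79/13 = 27/13 ≈ 2.0769)
V = 42215
J = 2187/13 (J = 55*(27/13) - 6*(-9) = 1485/13 + 54 = 2187/13 ≈ 168.23)
V + J = 42215 + 2187/13 = 550982/13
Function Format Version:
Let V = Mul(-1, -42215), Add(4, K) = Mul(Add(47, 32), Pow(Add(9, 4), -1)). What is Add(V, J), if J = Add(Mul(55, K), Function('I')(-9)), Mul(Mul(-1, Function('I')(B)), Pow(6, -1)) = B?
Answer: Rational(550982, 13) ≈ 42383.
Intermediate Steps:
Function('I')(B) = Mul(-6, B)
K = Rational(27, 13) (K = Add(-4, Mul(Add(47, 32), Pow(Add(9, 4), -1))) = Add(-4, Mul(79, Pow(13, -1))) = Add(-4, Mul(79, Rational(1, 13))) = Add(-4, Rational(79, 13)) = Rational(27, 13) ≈ 2.0769)
V = 42215
J = Rational(2187, 13) (J = Add(Mul(55, Rational(27, 13)), Mul(-6, -9)) = Add(Rational(1485, 13), 54) = Rational(2187, 13) ≈ 168.23)
Add(V, J) = Add(42215, Rational(2187, 13)) = Rational(550982, 13)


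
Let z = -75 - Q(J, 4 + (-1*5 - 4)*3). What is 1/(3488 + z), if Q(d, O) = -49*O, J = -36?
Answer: 1/2286 ≈ 0.00043745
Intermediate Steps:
z = -1202 (z = -75 - (-49)*(4 + (-1*5 - 4)*3) = -75 - (-49)*(4 + (-5 - 4)*3) = -75 - (-49)*(4 - 9*3) = -75 - (-49)*(4 - 27) = -75 - (-49)*(-23) = -75 - 1*1127 = -75 - 1127 = -1202)
1/(3488 + z) = 1/(3488 - 1202) = 1/2286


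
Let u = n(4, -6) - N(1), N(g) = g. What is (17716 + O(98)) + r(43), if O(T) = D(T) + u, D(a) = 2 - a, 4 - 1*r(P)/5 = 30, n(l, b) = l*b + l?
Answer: 17469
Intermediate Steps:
n(l, b) = l + b*l (n(l, b) = b*l + l = l + b*l)
r(P) = -130 (r(P) = 20 - 5*30 = 20 - 150 = -130)
u = -21 (u = 4*(1 - 6) - 1*1 = 4*(-5) - 1 = -20 - 1 = -21)
O(T) = -19 - T (O(T) = (2 - T) - 21 = -19 - T)
(17716 + O(98)) + r(43) = (17716 + (-19 - 1*98)) - 130 = (17716 + (-19 - 98)) - 130 = (17716 - 117) - 130 = 17599 - 130 = 17469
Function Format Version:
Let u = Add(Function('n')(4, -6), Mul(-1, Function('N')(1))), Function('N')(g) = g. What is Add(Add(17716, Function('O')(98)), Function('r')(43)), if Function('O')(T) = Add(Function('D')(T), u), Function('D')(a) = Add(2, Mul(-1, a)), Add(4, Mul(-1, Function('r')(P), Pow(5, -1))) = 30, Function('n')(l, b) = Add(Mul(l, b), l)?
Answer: 17469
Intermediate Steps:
Function('n')(l, b) = Add(l, Mul(b, l)) (Function('n')(l, b) = Add(Mul(b, l), l) = Add(l, Mul(b, l)))
Function('r')(P) = -130 (Function('r')(P) = Add(20, Mul(-5, 30)) = Add(20, -150) = -130)
u = -21 (u = Add(Mul(4, Add(1, -6)), Mul(-1, 1)) = Add(Mul(4, -5), -1) = Add(-20, -1) = -21)
Function('O')(T) = Add(-19, Mul(-1, T)) (Function('O')(T) = Add(Add(2, Mul(-1, T)), -21) = Add(-19, Mul(-1, T)))
Add(Add(17716, Function('O')(98)), Function('r')(43)) = Add(Add(17716, Add(-19, Mul(-1, 98))), -130) = Add(Add(17716, Add(-19, -98)), -130) = Add(Add(17716, -117), -130) = Add(17599, -130) = 17469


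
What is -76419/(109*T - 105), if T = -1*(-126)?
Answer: -3639/649 ≈ -5.6071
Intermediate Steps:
T = 126
-76419/(109*T - 105) = -76419/(109*126 - 105) = -76419/(13734 - 105) = -76419/13629 = -76419*1/13629 = -3639/649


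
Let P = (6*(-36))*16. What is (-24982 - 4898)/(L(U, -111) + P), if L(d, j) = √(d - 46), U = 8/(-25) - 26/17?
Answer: 2742984000/317262071 + 37350*I*√21607/317262071 ≈ 8.6458 + 0.017305*I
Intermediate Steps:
P = -3456 (P = -216*16 = -3456)
U = -786/425 (U = 8*(-1/25) - 26*1/17 = -8/25 - 26/17 = -786/425 ≈ -1.8494)
L(d, j) = √(-46 + d)
(-24982 - 4898)/(L(U, -111) + P) = (-24982 - 4898)/(√(-46 - 786/425) - 3456) = -29880/(√(-20336/425) - 3456) = -29880/(4*I*√21607/85 - 3456) = -29880/(-3456 + 4*I*√21607/85)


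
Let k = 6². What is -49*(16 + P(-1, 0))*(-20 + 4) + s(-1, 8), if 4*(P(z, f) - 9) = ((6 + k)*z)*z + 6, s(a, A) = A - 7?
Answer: 29009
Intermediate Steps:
k = 36
s(a, A) = -7 + A
P(z, f) = 21/2 + 21*z²/2 (P(z, f) = 9 + (((6 + 36)*z)*z + 6)/4 = 9 + ((42*z)*z + 6)/4 = 9 + (42*z² + 6)/4 = 9 + (6 + 42*z²)/4 = 9 + (3/2 + 21*z²/2) = 21/2 + 21*z²/2)
-49*(16 + P(-1, 0))*(-20 + 4) + s(-1, 8) = -49*(16 + (21/2 + (21/2)*(-1)²))*(-20 + 4) + (-7 + 8) = -49*(16 + (21/2 + (21/2)*1))*(-16) + 1 = -49*(16 + (21/2 + 21/2))*(-16) + 1 = -49*(16 + 21)*(-16) + 1 = -1813*(-16) + 1 = -49*(-592) + 1 = 29008 + 1 = 29009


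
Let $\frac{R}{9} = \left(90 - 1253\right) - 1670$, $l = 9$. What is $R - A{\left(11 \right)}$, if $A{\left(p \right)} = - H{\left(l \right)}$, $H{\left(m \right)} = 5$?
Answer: $-25492$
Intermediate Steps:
$A{\left(p \right)} = -5$ ($A{\left(p \right)} = \left(-1\right) 5 = -5$)
$R = -25497$ ($R = 9 \left(\left(90 - 1253\right) - 1670\right) = 9 \left(-1163 - 1670\right) = 9 \left(-2833\right) = -25497$)
$R - A{\left(11 \right)} = -25497 - -5 = -25497 + 5 = -25492$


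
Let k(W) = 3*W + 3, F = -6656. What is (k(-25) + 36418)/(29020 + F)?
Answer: 18173/11182 ≈ 1.6252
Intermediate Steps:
k(W) = 3 + 3*W
(k(-25) + 36418)/(29020 + F) = ((3 + 3*(-25)) + 36418)/(29020 - 6656) = ((3 - 75) + 36418)/22364 = (-72 + 36418)*(1/22364) = 36346*(1/22364) = 18173/11182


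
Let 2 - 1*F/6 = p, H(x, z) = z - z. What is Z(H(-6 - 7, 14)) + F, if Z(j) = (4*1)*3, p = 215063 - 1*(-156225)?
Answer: -2227704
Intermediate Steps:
p = 371288 (p = 215063 + 156225 = 371288)
H(x, z) = 0
F = -2227716 (F = 12 - 6*371288 = 12 - 2227728 = -2227716)
Z(j) = 12 (Z(j) = 4*3 = 12)
Z(H(-6 - 7, 14)) + F = 12 - 2227716 = -2227704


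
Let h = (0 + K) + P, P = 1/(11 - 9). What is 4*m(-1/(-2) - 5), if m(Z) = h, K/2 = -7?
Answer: -54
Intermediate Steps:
K = -14 (K = 2*(-7) = -14)
P = 1/2 ≈ 0.50000
h = -27/2 (h = (0 - 14) + 1/2 = -14 + 1/2 = -27/2 ≈ -13.500)
m(Z) = -27/2
4*m(-1/(-2) - 5) = 4*(-27/2) = -54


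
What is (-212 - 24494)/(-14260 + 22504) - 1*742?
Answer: -3070877/4122 ≈ -745.00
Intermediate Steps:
(-212 - 24494)/(-14260 + 22504) - 1*742 = -24706/8244 - 742 = -24706*1/8244 - 742 = -12353/4122 - 742 = -3070877/4122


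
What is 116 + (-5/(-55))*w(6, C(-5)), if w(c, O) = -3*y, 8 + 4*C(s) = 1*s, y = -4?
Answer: 1288/11 ≈ 117.09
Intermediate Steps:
C(s) = -2 + s/4 (C(s) = -2 + (1*s)/4 = -2 + s/4)
w(c, O) = 12 (w(c, O) = -3*(-4) = 12)
116 + (-5/(-55))*w(6, C(-5)) = 116 - 5/(-55)*12 = 116 - 5*(-1/55)*12 = 116 + (1/11)*12 = 116 + 12/11 = 1288/11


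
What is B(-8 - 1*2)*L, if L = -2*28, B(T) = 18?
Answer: -1008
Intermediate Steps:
L = -56
B(-8 - 1*2)*L = 18*(-56) = -1008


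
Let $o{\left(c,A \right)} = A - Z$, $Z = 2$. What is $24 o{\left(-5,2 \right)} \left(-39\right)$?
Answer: $0$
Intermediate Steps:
$o{\left(c,A \right)} = -2 + A$ ($o{\left(c,A \right)} = A - 2 = -2 + A$)
$24 o{\left(-5,2 \right)} \left(-39\right) = 24 \left(-2 + 2\right) \left(-39\right) = 24 \cdot 0 \left(-39\right) = 0 \left(-39\right) = 0$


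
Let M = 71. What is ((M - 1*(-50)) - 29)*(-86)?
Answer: -7912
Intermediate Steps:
((M - 1*(-50)) - 29)*(-86) = ((71 - 1*(-50)) - 29)*(-86) = ((71 + 50) - 29)*(-86) = (121 - 29)*(-86) = 92*(-86) = -7912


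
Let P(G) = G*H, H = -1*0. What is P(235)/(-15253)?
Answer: 0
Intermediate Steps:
H = 0
P(G) = 0 (P(G) = G*0 = 0)
P(235)/(-15253) = 0/(-15253) = 0*(-1/15253) = 0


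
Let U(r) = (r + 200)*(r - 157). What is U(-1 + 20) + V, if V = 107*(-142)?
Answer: -45416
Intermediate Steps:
U(r) = (-157 + r)*(200 + r) (U(r) = (200 + r)*(-157 + r) = (-157 + r)*(200 + r))
V = -15194
U(-1 + 20) + V = (-31400 + (-1 + 20)² + 43*(-1 + 20)) - 15194 = (-31400 + 19² + 43*19) - 15194 = (-31400 + 361 + 817) - 15194 = -30222 - 15194 = -45416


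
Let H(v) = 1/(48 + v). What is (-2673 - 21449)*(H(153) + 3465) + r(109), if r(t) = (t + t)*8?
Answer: -16799802308/201 ≈ -8.3581e+7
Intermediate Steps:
r(t) = 16*t (r(t) = (2*t)*8 = 16*t)
(-2673 - 21449)*(H(153) + 3465) + r(109) = (-2673 - 21449)*(1/(48 + 153) + 3465) + 16*109 = -24122*(1/201 + 3465) + 1744 = -24122*696466/201 + 1744 = -16800152852/201 + 1744 = -16799802308/201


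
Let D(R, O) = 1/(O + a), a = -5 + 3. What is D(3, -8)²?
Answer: 1/100 ≈ 0.010000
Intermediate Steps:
a = -2
D(R, O) = 1/(-2 + O) (D(R, O) = 1/(O - 2) = 1/(-2 + O))
D(3, -8)² = (1/(-2 - 8))² = (1/(-10))² = (-⅒)² = 1/100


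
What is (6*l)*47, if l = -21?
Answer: -5922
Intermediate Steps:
(6*l)*47 = (6*(-21))*47 = -126*47 = -5922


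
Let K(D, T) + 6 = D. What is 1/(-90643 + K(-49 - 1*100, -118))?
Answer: -1/90798 ≈ -1.1013e-5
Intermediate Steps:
K(D, T) = -6 + D
1/(-90643 + K(-49 - 1*100, -118)) = 1/(-90643 + (-6 + (-49 - 1*100))) = 1/(-90643 + (-6 + (-49 - 100))) = 1/(-90643 + (-6 - 149)) = 1/(-90643 - 155) = 1/(-90798) = -1/90798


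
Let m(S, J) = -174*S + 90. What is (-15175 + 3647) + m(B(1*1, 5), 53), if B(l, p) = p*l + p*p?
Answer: -16658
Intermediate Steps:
B(l, p) = p**2 + l*p (B(l, p) = l*p + p**2 = p**2 + l*p)
m(S, J) = 90 - 174*S
(-15175 + 3647) + m(B(1*1, 5), 53) = (-15175 + 3647) + (90 - 870*(1*1 + 5)) = -11528 + (90 - 870*(1 + 5)) = -11528 + (90 - 870*6) = -11528 + (90 - 174*30) = -11528 + (90 - 5220) = -11528 - 5130 = -16658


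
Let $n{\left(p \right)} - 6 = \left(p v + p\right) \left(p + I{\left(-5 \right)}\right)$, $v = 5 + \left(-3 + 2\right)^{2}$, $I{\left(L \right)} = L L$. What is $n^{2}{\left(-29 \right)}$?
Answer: $669124$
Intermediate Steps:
$I{\left(L \right)} = L^{2}$
$v = 6$ ($v = 5 + \left(-1\right)^{2} = 5 + 1 = 6$)
$n{\left(p \right)} = 6 + 7 p \left(25 + p\right)$ ($n{\left(p \right)} = 6 + \left(p 6 + p\right) \left(p + \left(-5\right)^{2}\right) = 6 + \left(6 p + p\right) \left(p + 25\right) = 6 + 7 p \left(25 + p\right)$)
$n^{2}{\left(-29 \right)} = \left(6 + 7 \left(-29\right)^{2} + 175 \left(-29\right)\right)^{2} = \left(6 + 7 \cdot 841 - 5075\right)^{2} = \left(6 + 5887 - 5075\right)^{2} = 818^{2} = 669124$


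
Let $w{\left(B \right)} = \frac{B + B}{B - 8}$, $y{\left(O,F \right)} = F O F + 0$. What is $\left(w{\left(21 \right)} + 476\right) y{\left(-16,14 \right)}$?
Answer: $- \frac{19537280}{13} \approx -1.5029 \cdot 10^{6}$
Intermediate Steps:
$y{\left(O,F \right)} = O F^{2}$ ($y{\left(O,F \right)} = O F^{2} + 0 = O F^{2}$)
$w{\left(B \right)} = \frac{2 B}{-8 + B}$
$\left(w{\left(21 \right)} + 476\right) y{\left(-16,14 \right)} = \left(2 \cdot 21 \frac{1}{-8 + 21} + 476\right) \left(- 16 \cdot 14^{2}\right) = \left(2 \cdot 21 \cdot \frac{1}{13} + 476\right) \left(\left(-16\right) 196\right) = \left(2 \cdot 21 \cdot \frac{1}{13} + 476\right) \left(-3136\right) = \left(\frac{42}{13} + 476\right) \left(-3136\right) = \frac{6230}{13} \left(-3136\right) = - \frac{19537280}{13}$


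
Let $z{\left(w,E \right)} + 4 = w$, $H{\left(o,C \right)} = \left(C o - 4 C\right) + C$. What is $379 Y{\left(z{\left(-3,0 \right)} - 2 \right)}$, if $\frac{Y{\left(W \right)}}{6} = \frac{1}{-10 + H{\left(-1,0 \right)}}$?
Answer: $- \frac{1137}{5} \approx -227.4$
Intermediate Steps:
$H{\left(o,C \right)} = - 3 C + C o$ ($H{\left(o,C \right)} = \left(- 4 C + C o\right) + C = - 3 C + C o$)
$z{\left(w,E \right)} = -4 + w$
$Y{\left(W \right)} = - \frac{3}{5}$ ($Y{\left(W \right)} = \frac{6}{-10 + 0 \left(-3 - 1\right)} = \frac{6}{-10 + 0 \left(-4\right)} = \frac{6}{-10 + 0} = \frac{6}{-10} = 6 \left(- \frac{1}{10}\right) = - \frac{3}{5}$)
$379 Y{\left(z{\left(-3,0 \right)} - 2 \right)} = 379 \left(- \frac{3}{5}\right) = - \frac{1137}{5}$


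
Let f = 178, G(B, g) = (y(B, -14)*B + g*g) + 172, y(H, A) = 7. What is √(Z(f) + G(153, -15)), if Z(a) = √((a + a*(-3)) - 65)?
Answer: √(1468 + I*√421) ≈ 38.315 + 0.2678*I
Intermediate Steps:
G(B, g) = 172 + g² + 7*B (G(B, g) = (7*B + g*g) + 172 = (7*B + g²) + 172 = (g² + 7*B) + 172 = 172 + g² + 7*B)
Z(a) = √(-65 - 2*a) (Z(a) = √((a - 3*a) - 65) = √(-2*a - 65) = √(-65 - 2*a))
√(Z(f) + G(153, -15)) = √(√(-65 - 2*178) + (172 + (-15)² + 7*153)) = √(√(-65 - 356) + (172 + 225 + 1071)) = √(√(-421) + 1468) = √(I*√421 + 1468) = √(1468 + I*√421)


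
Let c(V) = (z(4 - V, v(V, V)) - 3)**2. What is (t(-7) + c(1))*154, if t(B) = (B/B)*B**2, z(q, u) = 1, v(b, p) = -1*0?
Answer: 8162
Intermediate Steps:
v(b, p) = 0
c(V) = 4 (c(V) = (1 - 3)**2 = (-2)**2 = 4)
t(B) = B**2 (t(B) = 1*B**2 = B**2)
(t(-7) + c(1))*154 = ((-7)**2 + 4)*154 = (49 + 4)*154 = 53*154 = 8162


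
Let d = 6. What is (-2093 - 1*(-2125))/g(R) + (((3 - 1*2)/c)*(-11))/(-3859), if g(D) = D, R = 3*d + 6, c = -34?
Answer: 524791/393618 ≈ 1.3333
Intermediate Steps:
R = 24 (R = 3*6 + 6 = 18 + 6 = 24)
(-2093 - 1*(-2125))/g(R) + (((3 - 1*2)/c)*(-11))/(-3859) = (-2093 - 1*(-2125))/24 + (((3 - 1*2)/(-34))*(-11))/(-3859) = (-2093 + 2125)*(1/24) + (((3 - 2)*(-1/34))*(-11))*(-1/3859) = 32*(1/24) + ((1*(-1/34))*(-11))*(-1/3859) = 4/3 - 1/34*(-11)*(-1/3859) = 4/3 + (11/34)*(-1/3859) = 4/3 - 11/131206 = 524791/393618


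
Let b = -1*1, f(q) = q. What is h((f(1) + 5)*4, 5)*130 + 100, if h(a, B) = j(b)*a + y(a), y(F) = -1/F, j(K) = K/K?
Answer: 38575/12 ≈ 3214.6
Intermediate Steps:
b = -1
j(K) = 1
h(a, B) = a - 1/a (h(a, B) = 1*a - 1/a = a - 1/a)
h((f(1) + 5)*4, 5)*130 + 100 = ((1 + 5)*4 - 1/((1 + 5)*4))*130 + 100 = (6*4 - 1/(6*4))*130 + 100 = (24 - 1/24)*130 + 100 = (575/24)*130 + 100 = 37375/12 + 100 = 38575/12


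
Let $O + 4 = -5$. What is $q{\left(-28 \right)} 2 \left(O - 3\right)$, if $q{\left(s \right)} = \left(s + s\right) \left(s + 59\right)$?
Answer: $41664$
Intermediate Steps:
$O = -9$ ($O = -4 - 5 = -9$)
$q{\left(s \right)} = 2 s \left(59 + s\right)$
$q{\left(-28 \right)} 2 \left(O - 3\right) = 2 \left(-28\right) \left(59 - 28\right) 2 \left(-9 - 3\right) = 2 \left(-28\right) 31 \cdot 2 \left(-12\right) = \left(-1736\right) \left(-24\right) = 41664$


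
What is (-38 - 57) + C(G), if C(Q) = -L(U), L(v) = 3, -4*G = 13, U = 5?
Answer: -98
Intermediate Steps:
G = -13/4 (G = -1/4*13 = -13/4 ≈ -3.2500)
C(Q) = -3 (C(Q) = -1*3 = -3)
(-38 - 57) + C(G) = (-38 - 57) - 3 = -95 - 3 = -98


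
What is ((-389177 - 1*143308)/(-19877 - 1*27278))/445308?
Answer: 35499/1399899916 ≈ 2.5358e-5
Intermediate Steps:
((-389177 - 1*143308)/(-19877 - 1*27278))/445308 = ((-389177 - 143308)/(-19877 - 27278))*(1/445308) = -532485/(-47155)*(1/445308) = -532485*(-1/47155)*(1/445308) = (106497/9431)*(1/445308) = 35499/1399899916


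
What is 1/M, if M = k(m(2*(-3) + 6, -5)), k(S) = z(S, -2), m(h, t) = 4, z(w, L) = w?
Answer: 1/4 ≈ 0.25000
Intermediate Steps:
k(S) = S
M = 4
1/M = 1/4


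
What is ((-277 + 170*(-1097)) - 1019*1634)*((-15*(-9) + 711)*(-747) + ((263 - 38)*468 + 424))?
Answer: 974494369494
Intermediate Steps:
((-277 + 170*(-1097)) - 1019*1634)*((-15*(-9) + 711)*(-747) + ((263 - 38)*468 + 424)) = ((-277 - 186490) - 1665046)*((135 + 711)*(-747) + (225*468 + 424)) = (-186767 - 1665046)*(846*(-747) + (105300 + 424)) = -1851813*(-631962 + 105724) = -1851813*(-526238) = 974494369494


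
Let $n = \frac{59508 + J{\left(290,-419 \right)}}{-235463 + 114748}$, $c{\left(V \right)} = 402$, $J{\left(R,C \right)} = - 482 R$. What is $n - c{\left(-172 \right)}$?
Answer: $- \frac{48447158}{120715} \approx -401.33$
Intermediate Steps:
$n = \frac{80272}{120715}$ ($n = \frac{59508 - 139780}{-235463 + 114748} = \frac{59508 - 139780}{-120715} = \left(-80272\right) \left(- \frac{1}{120715}\right) = \frac{80272}{120715} \approx 0.66497$)
$n - c{\left(-172 \right)} = \frac{80272}{120715} - 402 = - \frac{48447158}{120715}$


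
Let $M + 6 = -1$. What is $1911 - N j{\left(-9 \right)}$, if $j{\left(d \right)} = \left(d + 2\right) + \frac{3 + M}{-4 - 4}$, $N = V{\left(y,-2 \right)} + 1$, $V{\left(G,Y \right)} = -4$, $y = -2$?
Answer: $- \frac{74529}{2} \approx -37265.0$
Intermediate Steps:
$M = -7$ ($M = -6 - 1 = -7$)
$N = -3$ ($N = -4 + 1 = -3$)
$j{\left(d \right)} = \frac{5}{2} + d$ ($j{\left(d \right)} = \left(d + 2\right) + \frac{3 - 7}{-4 - 4} = \left(2 + d\right) - \frac{4}{-8} = \left(2 + d\right) - - \frac{1}{2} = \left(2 + d\right) + \frac{1}{2} = \frac{5}{2} + d$)
$1911 - N j{\left(-9 \right)} = 1911 \left(-1\right) \left(-3\right) \left(\frac{5}{2} - 9\right) = 1911 \cdot 3 \left(- \frac{13}{2}\right) = 1911 \left(- \frac{39}{2}\right) = - \frac{74529}{2}$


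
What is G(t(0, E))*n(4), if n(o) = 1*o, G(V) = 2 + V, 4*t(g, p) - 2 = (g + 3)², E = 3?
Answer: 19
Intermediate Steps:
t(g, p) = ½ + (3 + g)²/4 (t(g, p) = ½ + (g + 3)²/4 = ½ + (3 + g)²/4)
n(o) = o
G(t(0, E))*n(4) = (2 + (½ + (3 + 0)²/4))*4 = (2 + (½ + (¼)*3²))*4 = (2 + (½ + (¼)*9))*4 = (2 + (½ + 9/4))*4 = (2 + 11/4)*4 = (19/4)*4 = 19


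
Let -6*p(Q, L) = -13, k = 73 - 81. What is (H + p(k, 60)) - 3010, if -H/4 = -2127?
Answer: 33001/6 ≈ 5500.2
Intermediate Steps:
k = -8
p(Q, L) = 13/6 (p(Q, L) = -1/6*(-13) = 13/6)
H = 8508 (H = -4*(-2127) = 8508)
(H + p(k, 60)) - 3010 = (8508 + 13/6) - 3010 = 51061/6 - 3010 = 33001/6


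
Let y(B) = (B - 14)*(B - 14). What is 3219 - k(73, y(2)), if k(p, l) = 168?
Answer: 3051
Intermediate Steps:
y(B) = (-14 + B)² (y(B) = (-14 + B)*(-14 + B) = (-14 + B)²)
3219 - k(73, y(2)) = 3219 - 1*168 = 3219 - 168 = 3051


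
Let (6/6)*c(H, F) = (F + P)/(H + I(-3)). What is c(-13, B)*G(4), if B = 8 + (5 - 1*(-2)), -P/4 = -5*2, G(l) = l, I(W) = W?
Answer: -55/4 ≈ -13.750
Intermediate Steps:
P = 40 (P = -(-20)*2 = -4*(-10) = 40)
B = 15 (B = 8 + (5 + 2) = 8 + 7 = 15)
c(H, F) = (40 + F)/(-3 + H) (c(H, F) = (F + 40)/(H - 3) = (40 + F)/(-3 + H))
c(-13, B)*G(4) = ((40 + 15)/(-3 - 13))*4 = (55/(-16))*4 = -1/16*55*4 = -55/16*4 = -55/4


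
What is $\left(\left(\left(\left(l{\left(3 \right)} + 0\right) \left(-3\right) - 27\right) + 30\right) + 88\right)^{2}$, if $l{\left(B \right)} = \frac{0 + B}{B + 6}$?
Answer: $8100$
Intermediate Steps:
$l{\left(B \right)} = \frac{B}{6 + B}$
$\left(\left(\left(\left(l{\left(3 \right)} + 0\right) \left(-3\right) - 27\right) + 30\right) + 88\right)^{2} = \left(\left(\left(\left(\frac{3}{6 + 3} + 0\right) \left(-3\right) - 27\right) + 30\right) + 88\right)^{2} = \left(\left(\left(\left(\frac{3}{9} + 0\right) \left(-3\right) - 27\right) + 30\right) + 88\right)^{2} = \left(\left(\left(\left(3 \cdot \frac{1}{9} + 0\right) \left(-3\right) - 27\right) + 30\right) + 88\right)^{2} = \left(\left(\left(\left(\frac{1}{3} + 0\right) \left(-3\right) - 27\right) + 30\right) + 88\right)^{2} = \left(\left(\left(\frac{1}{3} \left(-3\right) - 27\right) + 30\right) + 88\right)^{2} = \left(\left(\left(-1 - 27\right) + 30\right) + 88\right)^{2} = \left(\left(-28 + 30\right) + 88\right)^{2} = \left(2 + 88\right)^{2} = 90^{2} = 8100$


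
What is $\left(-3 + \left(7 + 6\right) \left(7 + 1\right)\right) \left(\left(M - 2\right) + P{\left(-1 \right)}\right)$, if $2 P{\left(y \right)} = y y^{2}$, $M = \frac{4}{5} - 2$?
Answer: $- \frac{3737}{10} \approx -373.7$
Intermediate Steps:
$M = - \frac{6}{5}$ ($M = 4 \cdot \frac{1}{5} - 2 = \frac{4}{5} - 2 = - \frac{6}{5} \approx -1.2$)
$P{\left(y \right)} = \frac{y^{3}}{2}$ ($P{\left(y \right)} = \frac{y y^{2}}{2} = \frac{y^{3}}{2}$)
$\left(-3 + \left(7 + 6\right) \left(7 + 1\right)\right) \left(\left(M - 2\right) + P{\left(-1 \right)}\right) = \left(-3 + \left(7 + 6\right) \left(7 + 1\right)\right) \left(\left(- \frac{6}{5} - 2\right) + \frac{\left(-1\right)^{3}}{2}\right) = \left(-3 + 13 \cdot 8\right) \left(- \frac{16}{5} + \frac{1}{2} \left(-1\right)\right) = \left(-3 + 104\right) \left(- \frac{16}{5} - \frac{1}{2}\right) = 101 \left(- \frac{37}{10}\right) = - \frac{3737}{10}$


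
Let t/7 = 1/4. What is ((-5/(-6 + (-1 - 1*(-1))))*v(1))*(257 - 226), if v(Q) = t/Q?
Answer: 1085/24 ≈ 45.208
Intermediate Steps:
t = 7/4 (t = 7*(1/4) = 7*(1*(¼)) = 7*(¼) = 7/4 ≈ 1.7500)
v(Q) = 7/(4*Q)
((-5/(-6 + (-1 - 1*(-1))))*v(1))*(257 - 226) = ((-5/(-6 + (-1 - 1*(-1))))*((7/4)/1))*(257 - 226) = ((-5/(-6 + (-1 + 1)))*((7/4)*1))*31 = (-5/(-6 + 0)*(7/4))*31 = (-5/(-6)*(7/4))*31 = (-5*(-⅙)*(7/4))*31 = ((⅚)*(7/4))*31 = (35/24)*31 = 1085/24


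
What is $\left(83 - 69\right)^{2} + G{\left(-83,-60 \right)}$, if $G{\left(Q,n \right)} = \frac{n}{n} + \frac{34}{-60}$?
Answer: $\frac{5893}{30} \approx 196.43$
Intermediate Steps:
$G{\left(Q,n \right)} = \frac{13}{30}$ ($G{\left(Q,n \right)} = 1 + 34 \left(- \frac{1}{60}\right) = 1 - \frac{17}{30} = \frac{13}{30}$)
$\left(83 - 69\right)^{2} + G{\left(-83,-60 \right)} = \left(83 - 69\right)^{2} + \frac{13}{30} = 14^{2} + \frac{13}{30} = 196 + \frac{13}{30} = \frac{5893}{30}$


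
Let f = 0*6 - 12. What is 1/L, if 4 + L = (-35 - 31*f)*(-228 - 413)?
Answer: -1/216021 ≈ -4.6292e-6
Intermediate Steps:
f = -12 (f = 0 - 12 = -12)
L = -216021 (L = -4 + (-35 - 31*(-12))*(-228 - 413) = -4 + (-35 + 372)*(-641) = -4 + 337*(-641) = -4 - 216017 = -216021)
1/L = 1/(-216021) = -1/216021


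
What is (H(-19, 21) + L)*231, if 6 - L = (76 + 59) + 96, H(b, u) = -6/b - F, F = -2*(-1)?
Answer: -994917/19 ≈ -52364.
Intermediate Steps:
F = 2
H(b, u) = -2 - 6/b (H(b, u) = -6/b - 1*2 = -6/b - 2 = -2 - 6/b)
L = -225 (L = 6 - ((76 + 59) + 96) = 6 - (135 + 96) = 6 - 1*231 = 6 - 231 = -225)
(H(-19, 21) + L)*231 = ((-2 - 6/(-19)) - 225)*231 = ((-2 - 6*(-1/19)) - 225)*231 = ((-2 + 6/19) - 225)*231 = (-32/19 - 225)*231 = -4307/19*231 = -994917/19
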